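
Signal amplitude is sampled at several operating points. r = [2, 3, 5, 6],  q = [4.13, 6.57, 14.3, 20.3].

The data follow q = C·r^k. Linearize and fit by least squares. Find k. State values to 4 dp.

k = 1.4465

Taking logs, ln q = k·ln r + ln C, so regress ln q on ln r.
XᵀX = [[7.4881, 5.1930]; [5.1930, 4]], rhs = [12.7271, 8.9717]ᵀ  (here Σln r = 5.1930, Σ(ln r)² = 7.4881, Σln q = 8.9717, Σln r·ln q = 12.7271).
Δ = 7.4881·4 − (5.1930)² = 2.9856; k = (12.7271·4 − 5.1930·8.9717)/2.9856 = 1.44653, ln C = (7.4881·8.9717 − 5.1930·12.7271)/2.9856 = 0.36497.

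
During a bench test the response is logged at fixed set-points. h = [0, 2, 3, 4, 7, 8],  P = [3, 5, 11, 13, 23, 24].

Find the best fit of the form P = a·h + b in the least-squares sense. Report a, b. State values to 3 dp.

XᵀX·[a, b]ᵀ = XᵀP reads: 142·a + 24·b = 448;  24·a + 6·b = 79.
Determinant 142·6 − 24² = 276.
a = (448·6 − 24·79)/276 = 66/23; b = (142·79 − 24·448)/276 = 233/138.

a = 2.870, b = 1.688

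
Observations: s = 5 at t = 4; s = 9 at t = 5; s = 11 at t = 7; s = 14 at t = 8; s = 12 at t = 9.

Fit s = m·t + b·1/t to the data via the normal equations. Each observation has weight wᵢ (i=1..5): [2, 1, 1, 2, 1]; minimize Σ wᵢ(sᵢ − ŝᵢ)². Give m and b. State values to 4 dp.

Compute the Gram sums: Σwᵢ·t·t = 315, Σwᵢ·t·1/t = 7, Σwᵢ·1/t·1/t = 727133/3175200.
Right-hand side: Σwᵢ·t·s = 494, Σwᵢ·1/t·s = 1124/105.
So AᵀWA·[m, b]ᵀ = AᵀWs: [[315, 7]; [7, 727133/3175200]]·[m, b]ᵀ = [494, 1124/105]ᵀ.
Eliminating b: (727133/3175200)·(row 1) − 7·(row 2) gives (233213/10080)·m = (727133/3175200)·494 − 7·(1124/105) = 60637691/1587600, so m = 121275382/73462095.
Then b = ((1124/105) − 7·(121275382/73462095))/(727133/3175200) = -866880/233213.

m = 1.6509, b = -3.7171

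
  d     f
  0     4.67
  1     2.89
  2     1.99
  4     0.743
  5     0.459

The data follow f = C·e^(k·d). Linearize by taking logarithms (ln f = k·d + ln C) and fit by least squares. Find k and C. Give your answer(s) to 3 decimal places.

Taking logs, ln f = k·d + ln C, so regress ln f on d.
Over the data: Σd = 12.0000, Σ(d)² = 46.0000, Σln f = 2.2148, Σd·ln f = -2.6442.
Normal system: [[46.0000, 12.0000]; [12.0000, 5]]·[k, ln C]ᵀ = [-2.6442, 2.2148]ᵀ.
Solving (det = 86.0000): k = -0.46277, ln C = 1.55362, so C = exp(1.55362) = 4.72854.

k = -0.463, C = 4.729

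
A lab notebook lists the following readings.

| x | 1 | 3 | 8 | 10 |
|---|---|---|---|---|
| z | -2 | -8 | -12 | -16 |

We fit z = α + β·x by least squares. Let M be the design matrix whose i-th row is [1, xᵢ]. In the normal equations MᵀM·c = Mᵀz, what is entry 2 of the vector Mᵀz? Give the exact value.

-282

Entry 2 ↔ basis x, so (Mᵀz)_{2} = Σᵢ (x)·zᵢ = (1)·(-2) + (3)·(-8) + (8)·(-12) + (10)·(-16) = -282.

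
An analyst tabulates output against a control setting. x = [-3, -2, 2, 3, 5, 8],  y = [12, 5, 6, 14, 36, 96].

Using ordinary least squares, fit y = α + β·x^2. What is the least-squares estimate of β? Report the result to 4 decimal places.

β = 1.5061

The normal equations are: 6·α + 115·β = 169;  115·α + 4915·β = 7322.
(Σ1 = 6, Σx^2 = 115, Σx^2·x^2 = 4915, Σy = 169, Σx^2·y = 7322.)
Δ = 6·4915 − 115² = 16265.
α = (169·4915 − 115·7322)/16265 = -2279/3253; β = (6·7322 − 115·169)/16265 = 24497/16265.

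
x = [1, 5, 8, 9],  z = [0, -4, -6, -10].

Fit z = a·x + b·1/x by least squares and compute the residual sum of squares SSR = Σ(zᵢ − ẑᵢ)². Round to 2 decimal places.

Sums needed: Σx·x = 171, Σx·1/x = 4, Σ1/x·1/x = 138409/129600.
Right-hand side: Σx·z = -158, Σ1/x·z = -479/180.
MᵀM·[a, b]ᵀ = Mᵀz becomes [[171, 4]; [4, 138409/129600]]·[a, b]ᵀ = [-158, -479/180]ᵀ.
Eliminating b: (138409/129600)·(row 1) − 4·(row 2) gives (2399371/14400)·a = (138409/129600)·(-158) − 4·(-479/180) = -10244551/64800, so a = -20489102/21594339.
Then b = ((-479/180) − 4·(-20489102/21594339))/(138409/129600) = 2548080/2399371.
Residuals: -2443618/21594339, 11481610/21594339, 31480192/21594339, -3787728/2399371; SSR = 106087928/21594339.

SSR = 4.91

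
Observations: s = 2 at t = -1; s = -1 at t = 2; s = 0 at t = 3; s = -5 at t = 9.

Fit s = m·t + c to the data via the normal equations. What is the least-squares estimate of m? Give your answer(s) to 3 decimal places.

The normal equations are: 95·m + 13·c = -49;  13·m + 4·c = -4.
Eliminating c: 4·(row 1) − 13·(row 2) gives 211·m = 4·(-49) − 13·(-4) = -144, so m = -144/211.
Then c = ((-4) − 13·(-144/211))/4 = 257/211.

m = -0.682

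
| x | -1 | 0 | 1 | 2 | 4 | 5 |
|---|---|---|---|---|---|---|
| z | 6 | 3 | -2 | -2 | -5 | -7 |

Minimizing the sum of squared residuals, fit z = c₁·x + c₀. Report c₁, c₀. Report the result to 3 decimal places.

MᵀM·[c₁, c₀]ᵀ = Mᵀz reads: 47·c₁ + 11·c₀ = -67;  11·c₁ + 6·c₀ = -7.
Determinant 47·6 − 11² = 161.
c₁ = ((-67)·6 − 11·(-7))/161 = -325/161; c₀ = (47·(-7) − 11·(-67))/161 = 408/161.

c₁ = -2.019, c₀ = 2.534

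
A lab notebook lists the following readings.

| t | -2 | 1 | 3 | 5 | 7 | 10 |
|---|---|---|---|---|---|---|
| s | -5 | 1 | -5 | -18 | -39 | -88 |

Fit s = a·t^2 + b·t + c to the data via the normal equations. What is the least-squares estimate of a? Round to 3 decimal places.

a = -1.005

Compute the Gram sums: Σt^2·t^2 = 13124, Σt^2·t = 1488, Σt^2 = 188, Σt·t = 188, Σt = 24, Σ1 = 6.
Right-hand side: Σt^2·s = -11225, Σt·s = -1247, Σs = -154.
MᵀM·[a, b, c]ᵀ = Mᵀs becomes [[13124, 1488, 188]; [1488, 188, 24]; [188, 24, 6]]·[a, b, c]ᵀ = [-11225, -1247, -154]ᵀ.
Inverting the 3×3 Gram matrix, [a, b, c]ᵀ = [-4055/4036, 109441/92828, 50977/46414]ᵀ.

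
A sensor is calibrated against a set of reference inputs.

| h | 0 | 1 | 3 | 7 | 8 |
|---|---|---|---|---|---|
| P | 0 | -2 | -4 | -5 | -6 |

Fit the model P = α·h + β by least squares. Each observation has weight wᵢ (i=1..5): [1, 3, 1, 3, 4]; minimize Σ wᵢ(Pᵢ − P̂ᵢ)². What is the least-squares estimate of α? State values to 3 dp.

Forming MᵀWM = [[415, 59]; [59, 12]] and MᵀWP = [-315, -49]ᵀ gives MᵀWM·[α, β]ᵀ = MᵀWP.
Eliminating β: 12·(row 1) − 59·(row 2) gives 1499·α = 12·(-315) − 59·(-49) = -889, so α = -889/1499.
Then β = ((-49) − 59·(-889/1499))/12 = -1750/1499.

α = -0.593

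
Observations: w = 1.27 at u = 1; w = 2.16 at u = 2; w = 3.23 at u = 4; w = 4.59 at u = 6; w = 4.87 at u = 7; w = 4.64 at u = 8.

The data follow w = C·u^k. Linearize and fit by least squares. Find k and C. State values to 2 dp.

k = 0.65, C = 1.32

Linearized form: ln w = k·ln u + ln C. From the 6 transformed points,
XᵀX = [[13.7233, 7.8966]; [7.8966, 6]], rhs = [11.1615, 6.8233]ᵀ  (here Σln u = 7.8966, Σ(ln u)² = 13.7233, Σln w = 6.8233, Σln u·ln w = 11.1615).
Solving (det = 19.9843): k = 0.65495, ln C = 0.27524, so C = exp(0.27524) = 1.31685.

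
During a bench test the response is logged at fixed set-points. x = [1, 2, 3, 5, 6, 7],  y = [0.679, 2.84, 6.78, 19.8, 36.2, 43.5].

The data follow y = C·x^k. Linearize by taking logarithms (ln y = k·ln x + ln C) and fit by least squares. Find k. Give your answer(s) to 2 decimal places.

Taking logs, ln y = k·ln x + ln C, so regress ln y on ln x.
Sums: Σln x = 7.1389, Σ(ln x)² = 11.2747, Σln y = 12.9181, Σln x·ln y = 21.4037.
Normal system: [[11.2747, 7.1389]; [7.1389, 6]]·[k, ln C]ᵀ = [21.4037, 12.9181]ᵀ.
Δ = 11.2747·6 − (7.1389)² = 16.6845; k = (21.4037·6 − 7.1389·12.9181)/16.6845 = 2.16974, ln C = (11.2747·12.9181 − 7.1389·21.4037)/16.6845 = -0.42856.

k = 2.17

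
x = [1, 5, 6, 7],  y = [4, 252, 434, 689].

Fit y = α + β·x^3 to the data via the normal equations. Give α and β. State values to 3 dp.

α = 1.780, β = 2.003

Forming MᵀM = [[4, 685]; [685, 179931]] and Mᵀy = [1379, 361575]ᵀ gives MᵀM·[α, β]ᵀ = Mᵀy.
Eliminating β: 179931·(row 1) − 685·(row 2) gives 250499·α = 179931·1379 − 685·361575 = 445974, so α = 445974/250499.
Then β = (361575 − 685·(445974/250499))/179931 = 501685/250499.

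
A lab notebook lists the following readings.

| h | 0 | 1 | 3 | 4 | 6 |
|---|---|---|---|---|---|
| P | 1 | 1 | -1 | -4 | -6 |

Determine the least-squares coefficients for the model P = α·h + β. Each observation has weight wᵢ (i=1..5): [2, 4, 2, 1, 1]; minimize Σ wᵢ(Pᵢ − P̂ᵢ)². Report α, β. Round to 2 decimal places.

Entries of XᵀWX: Σwᵢ·h·h = 74, Σwᵢ·h = 20, Σwᵢ·1 = 10.
Right-hand side: Σwᵢ·h·P = -54, Σwᵢ·P = -6.
det = 74·10 − 20² = 340.
α = ((-54)·10 − 20·(-6))/340 = -21/17; β = (74·(-6) − 20·(-54))/340 = 159/85.

α = -1.24, β = 1.87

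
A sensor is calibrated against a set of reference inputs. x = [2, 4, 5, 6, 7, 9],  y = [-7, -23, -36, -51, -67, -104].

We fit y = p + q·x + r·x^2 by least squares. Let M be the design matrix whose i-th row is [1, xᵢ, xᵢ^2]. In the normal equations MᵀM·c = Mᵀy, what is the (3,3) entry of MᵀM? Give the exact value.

11155

Row 3 ↔ basis x^2, column 3 ↔ basis x^2, so (MᵀM)_{3,3} = Σᵢ (x^2)·(x^2) = (4)·(4) + (16)·(16) + (25)·(25) + (36)·(36) + (49)·(49) + (81)·(81) = 11155.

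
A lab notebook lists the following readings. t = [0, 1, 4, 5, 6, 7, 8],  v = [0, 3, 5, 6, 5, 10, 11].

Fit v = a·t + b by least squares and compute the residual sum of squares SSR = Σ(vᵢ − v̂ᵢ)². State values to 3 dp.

Forming MᵀM = [[191, 31]; [31, 7]] and Mᵀv = [241, 40]ᵀ gives MᵀM·[a, b]ᵀ = Mᵀv.
Eliminating b: 7·(row 1) − 31·(row 2) gives 376·a = 7·241 − 31·40 = 447, so a = 447/376.
Then b = (40 − 31·(447/376))/7 = 169/376.
Residuals: -169/376, 64/47, -77/376, -37/94, -971/376, 231/188, 391/376; SSR = 4329/376.

SSR = 11.513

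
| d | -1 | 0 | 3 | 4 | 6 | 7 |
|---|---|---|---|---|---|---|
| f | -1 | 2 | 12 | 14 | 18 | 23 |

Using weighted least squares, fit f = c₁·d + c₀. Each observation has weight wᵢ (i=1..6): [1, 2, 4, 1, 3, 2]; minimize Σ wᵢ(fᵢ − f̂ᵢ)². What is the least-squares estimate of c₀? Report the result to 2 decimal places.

Setting ∂/∂c₁ … = 0 gives: 259·c₁ + 47·c₀ = 847;  47·c₁ + 13·c₀ = 165.
Δ = 259·13 − 47² = 1158.
c₁ = (847·13 − 47·165)/1158 = 1628/579; c₀ = (259·165 − 47·847)/1158 = 1463/579.

c₀ = 2.53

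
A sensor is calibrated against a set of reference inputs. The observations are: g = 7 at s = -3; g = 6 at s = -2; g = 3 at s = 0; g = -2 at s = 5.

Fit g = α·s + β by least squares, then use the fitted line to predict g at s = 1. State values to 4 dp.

Setting ∂/∂α … = 0 gives: 38·α + 0·β = -43;  0·α + 4·β = 14.
(Σs·s = 38, Σs = 0, Σ1 = 4, Σs·g = -43, Σg = 14.)
Eliminating β: 4·(row 1) − 0·(row 2) gives 152·α = 4·(-43) − 0·14 = -172, so α = -43/38.
Then β = (14 − 0·(-43/38))/4 = 7/2.
At s = 1: ĝ = (-43/38)·(1) + (7/2)·(1) = 45/19.

ĝ = 2.3684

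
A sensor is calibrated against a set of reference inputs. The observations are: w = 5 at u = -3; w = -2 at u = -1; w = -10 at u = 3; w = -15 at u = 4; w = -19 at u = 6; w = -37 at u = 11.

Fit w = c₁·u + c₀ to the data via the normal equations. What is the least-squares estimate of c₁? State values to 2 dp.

Setting ∂/∂c₁ … = 0 gives: 192·c₁ + 20·c₀ = -624;  20·c₁ + 6·c₀ = -78.
(Σu·u = 192, Σu = 20, Σ1 = 6, Σu·w = -624, Σw = -78.)
det = 192·6 − 20² = 752.
c₁ = ((-624)·6 − 20·(-78))/752 = -273/94; c₀ = (192·(-78) − 20·(-624))/752 = -156/47.

c₁ = -2.90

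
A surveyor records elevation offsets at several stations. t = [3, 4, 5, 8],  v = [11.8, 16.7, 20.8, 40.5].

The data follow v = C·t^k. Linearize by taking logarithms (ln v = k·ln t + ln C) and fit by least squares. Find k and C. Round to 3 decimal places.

Linearized form: ln v = k·ln t + ln C. From the 4 transformed points,
Σln t = 6.1738, Σ(ln t)² = 10.0431, Σln v = 12.0198, Σln t·ln v = 19.1957.
Equations: 10.0431·k + 6.1738·ln C = 19.1957;  6.1738·k + 4·ln C = 12.0198.
Slope k = (n·Σln t·ln v − Σln t·Σln v)/(n·Σ(ln t)² − (Σln t)²) = (4·19.1957 − 6.1738·12.0198)/2.0569 = 1.25203; ln C = (Σln v − k·Σln t)/n = 1.07250, so C = exp(1.07250) = 2.92269.

k = 1.252, C = 2.923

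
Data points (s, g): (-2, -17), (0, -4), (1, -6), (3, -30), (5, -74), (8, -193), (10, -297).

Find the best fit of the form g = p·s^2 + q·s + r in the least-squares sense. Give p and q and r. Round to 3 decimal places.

p = -2.998, q = 0.579, r = -3.845

From the data, Σs^2·s^2 = 14819, Σs^2·s = 1657, Σs^2 = 203, Σs·s = 203, Σs = 25, Σ1 = 7.
Right-hand side: Σs^2·g = -44246, Σs·g = -4946, Σg = -621.
MᵀM·[p, q, r]ᵀ = Mᵀg becomes [[14819, 1657, 203]; [1657, 203, 25]; [203, 25, 7]]·[p, q, r]ᵀ = [-44246, -4946, -621]ᵀ.
Row-reducing yields p = -385781/128688, q = 10639/18384, r = -82465/21448.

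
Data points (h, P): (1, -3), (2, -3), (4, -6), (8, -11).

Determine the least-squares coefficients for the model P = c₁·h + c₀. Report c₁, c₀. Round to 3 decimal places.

With design matrix A, AᵀA = [[85, 15]; [15, 4]] and AᵀP = [-121, -23]ᵀ.
Determinant 85·4 − 15² = 115.
c₁ = ((-121)·4 − 15·(-23))/115 = -139/115; c₀ = (85·(-23) − 15·(-121))/115 = -28/23.

c₁ = -1.209, c₀ = -1.217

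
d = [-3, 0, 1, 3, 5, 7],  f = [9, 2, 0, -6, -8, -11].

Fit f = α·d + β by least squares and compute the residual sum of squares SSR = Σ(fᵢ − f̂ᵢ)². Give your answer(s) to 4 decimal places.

SSR = 5.9383

With design matrix M, MᵀM = [[93, 13]; [13, 6]] and Mᵀf = [-162, -14]ᵀ.
Δ = 93·6 − 13² = 389.
α = ((-162)·6 − 13·(-14))/389 = -790/389; β = (93·(-14) − 13·(-162))/389 = 804/389.
Residuals: 327/389, -26/389, -14/389, -768/389, 34/389, 447/389; SSR = 2310/389.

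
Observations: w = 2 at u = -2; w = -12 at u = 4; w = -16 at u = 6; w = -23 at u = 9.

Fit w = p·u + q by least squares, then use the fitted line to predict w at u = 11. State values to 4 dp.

From the data, Σu·u = 137, Σu = 17, Σ1 = 4.
And Σu·w = -355, Σw = -49.
Eliminating q: 4·(row 1) − 17·(row 2) gives 259·p = 4·(-355) − 17·(-49) = -587, so p = -587/259.
Then q = ((-49) − 17·(-587/259))/4 = -678/259.
At u = 11: ŵ = (-587/259)·(11) + (-678/259)·(1) = -7135/259.

ŵ = -27.5483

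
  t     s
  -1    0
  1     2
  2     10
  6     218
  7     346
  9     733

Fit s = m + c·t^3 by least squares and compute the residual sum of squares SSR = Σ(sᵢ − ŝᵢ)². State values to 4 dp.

Sums needed: Σ1 = 6, Σt^3 = 1296, Σt^3·t^3 = 695812.
And Σs = 1309, Σt^3·s = 700205.
Normal equations: [[6, 1296]; [1296, 695812]]·[m, c]ᵀ = [1309, 700205]ᵀ.
Δ = 6·695812 − 1296² = 2495256.
m = (1309·695812 − 1296·700205)/2495256 = 838057/623814; c = (6·700205 − 1296·1309)/2495256 = 417461/415876.
Residuals: -423731/1247628, -433241/1247628, 390551/623814, -1/6, 435805/1247628, -151997/1247628; SSR = 988783/1247628.

SSR = 0.7925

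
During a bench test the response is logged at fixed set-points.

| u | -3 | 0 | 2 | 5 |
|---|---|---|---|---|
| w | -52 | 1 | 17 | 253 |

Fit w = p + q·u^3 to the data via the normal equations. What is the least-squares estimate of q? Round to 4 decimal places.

Setting ∂/∂p … = 0 gives: 4·p + 106·q = 219;  106·p + 16418·q = 33165.
(Σ1 = 4, Σu^3 = 106, Σu^3·u^3 = 16418, Σw = 219, Σu^3·w = 33165.)
Determinant 4·16418 − 106² = 54436.
p = (219·16418 − 106·33165)/54436 = 20013/13609; q = (4·33165 − 106·219)/54436 = 54723/27218.

q = 2.0105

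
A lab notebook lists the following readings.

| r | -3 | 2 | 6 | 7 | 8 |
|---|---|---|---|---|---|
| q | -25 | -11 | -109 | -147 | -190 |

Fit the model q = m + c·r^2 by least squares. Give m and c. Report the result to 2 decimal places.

m = 0.99, c = -3.01

From the data, Σ1 = 5, Σr^2 = 162, Σr^2·r^2 = 7890.
For Xᵀq: Σq = -482, Σr^2·q = -23556.
XᵀX·[m, c]ᵀ = Xᵀq becomes [[5, 162]; [162, 7890]]·[m, c]ᵀ = [-482, -23556]ᵀ.
det = 5·7890 − 162² = 13206.
m = ((-482)·7890 − 162·(-23556))/13206 = 2182/2201; c = (5·(-23556) − 162·(-482))/13206 = -6616/2201.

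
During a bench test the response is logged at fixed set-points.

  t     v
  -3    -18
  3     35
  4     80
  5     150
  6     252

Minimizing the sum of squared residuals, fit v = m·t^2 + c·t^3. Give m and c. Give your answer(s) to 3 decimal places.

m = 0.982, c = 1.003

Setting ∂/∂m … = 0 gives: 2339·m + 11925·c = 14255;  11925·m + 67835·c = 79733.
Determinant 2339·67835 − 11925² = 16460440.
m = (14255·67835 − 11925·79733)/16460440 = 808595/823022; c = (2339·79733 − 11925·14255)/16460440 = 4126153/4115110.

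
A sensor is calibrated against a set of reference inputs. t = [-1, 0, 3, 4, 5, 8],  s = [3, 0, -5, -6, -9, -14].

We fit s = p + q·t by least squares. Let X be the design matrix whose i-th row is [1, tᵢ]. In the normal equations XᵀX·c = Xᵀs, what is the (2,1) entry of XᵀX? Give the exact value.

19

Row 2 ↔ basis t, column 1 ↔ basis 1, so (XᵀX)_{2,1} = Σᵢ t = (-1)·(1) + (0)·(1) + (3)·(1) + (4)·(1) + (5)·(1) + (8)·(1) = 19.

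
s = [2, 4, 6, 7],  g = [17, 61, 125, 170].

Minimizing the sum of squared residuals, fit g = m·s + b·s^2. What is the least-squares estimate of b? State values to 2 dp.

b = 3.08

With design matrix M, MᵀM = [[105, 631]; [631, 3969]] and Mᵀg = [2218, 13874]ᵀ.
Determinant 105·3969 − 631² = 18584.
m = (2218·3969 − 631·13874)/18584 = 12187/4646; b = (105·13874 − 631·2218)/18584 = 14303/4646.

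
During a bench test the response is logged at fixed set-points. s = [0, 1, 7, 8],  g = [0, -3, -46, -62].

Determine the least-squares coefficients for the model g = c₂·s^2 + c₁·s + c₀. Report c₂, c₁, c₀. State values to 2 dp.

c₂ = -0.93, c₁ = -0.11, c₀ = -0.84

Compute the Gram sums: Σs^2·s^2 = 6498, Σs^2·s = 856, Σs^2 = 114, Σs·s = 114, Σs = 16, Σ1 = 4.
For Mᵀg: Σs^2·g = -6225, Σs·g = -821, Σg = -111.
Normal equations: [[6498, 856, 114]; [856, 114, 16]; [114, 16, 4]]·[c₂, c₁, c₀]ᵀ = [-6225, -821, -111]ᵀ.
Solving the 3×3 system (Gaussian elimination) gives c₂ = -13/14, c₁ = -39/350, c₀ = -21/25.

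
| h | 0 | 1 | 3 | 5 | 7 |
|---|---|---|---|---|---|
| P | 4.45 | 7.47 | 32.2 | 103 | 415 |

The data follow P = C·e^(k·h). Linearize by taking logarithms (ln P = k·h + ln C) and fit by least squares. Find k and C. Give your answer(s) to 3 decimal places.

Taking logs, ln P = k·h + ln C, so regress ln P on h.
AᵀA = [[84.0000, 16.0000]; [16.0000, 5]], rhs = [77.7984, 17.6388]ᵀ  (here Σh = 16.0000, Σ(h)² = 84.0000, Σln P = 17.6388, Σh·ln P = 77.7984).
Solving (det = 164.0000): k = 0.65105, ln C = 1.44441, so C = exp(1.44441) = 4.23934.

k = 0.651, C = 4.239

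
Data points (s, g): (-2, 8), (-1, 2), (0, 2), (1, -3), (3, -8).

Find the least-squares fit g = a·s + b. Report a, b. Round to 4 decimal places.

The normal equations are: 15·a + 1·b = -45;  1·a + 5·b = 1.
Δ = 15·5 − 1² = 74.
a = ((-45)·5 − 1·1)/74 = -113/37; b = (15·1 − 1·(-45))/74 = 30/37.

a = -3.0541, b = 0.8108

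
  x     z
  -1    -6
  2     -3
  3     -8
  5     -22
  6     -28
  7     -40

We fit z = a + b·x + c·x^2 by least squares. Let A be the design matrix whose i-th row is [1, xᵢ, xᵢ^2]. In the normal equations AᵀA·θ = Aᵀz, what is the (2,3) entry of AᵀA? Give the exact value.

718

Row 2 ↔ basis x, column 3 ↔ basis x^2, so (AᵀA)_{2,3} = Σᵢ (x)·(x^2) = (-1)·(1) + (2)·(4) + (3)·(9) + (5)·(25) + (6)·(36) + (7)·(49) = 718.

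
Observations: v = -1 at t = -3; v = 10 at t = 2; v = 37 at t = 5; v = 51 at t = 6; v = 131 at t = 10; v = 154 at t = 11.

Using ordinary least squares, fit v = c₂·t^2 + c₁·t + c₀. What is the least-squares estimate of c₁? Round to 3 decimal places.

Sums needed: Σt^2·t^2 = 26659, Σt^2·t = 2653, Σt^2 = 295, Σt·t = 295, Σt = 31, Σ1 = 6.
And Σt^2·v = 34526, Σt·v = 3518, Σv = 382.
Normal equations: [[26659, 2653, 295]; [2653, 295, 31]; [295, 31, 6]]·[c₂, c₁, c₀]ᵀ = [34526, 3518, 382]ᵀ.
Inverting the 3×3 Gram matrix, [c₂, c₁, c₀]ᵀ = [189783/182306, 499193/182306, -151673/91153]ᵀ.

c₁ = 2.738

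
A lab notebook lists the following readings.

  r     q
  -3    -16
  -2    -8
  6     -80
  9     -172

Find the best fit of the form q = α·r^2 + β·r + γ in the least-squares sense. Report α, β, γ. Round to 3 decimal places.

AᵀA·[α, β, γ]ᵀ = Aᵀq reads: 7954·α + 910·β + 130·γ = -16988;  910·α + 130·β + 10·γ = -1964;  130·α + 10·β + 4·γ = -276.
(Σr^2·r^2 = 7954, Σr^2·r = 910, Σr^2 = 130, Σr·r = 130, Σr = 10, Σ1 = 4, Σr^2·q = -16988, Σr·q = -1964, Σq = -276.)
Inverting the 3×3 Gram matrix, [α, β, γ]ᵀ = [-805/411, -2509/2055, -314/137]ᵀ.

α = -1.959, β = -1.221, γ = -2.292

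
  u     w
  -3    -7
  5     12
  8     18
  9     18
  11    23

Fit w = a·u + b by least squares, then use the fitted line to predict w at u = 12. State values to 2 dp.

The normal system AᵀA·[a, b]ᵀ = Aᵀw is [[300, 30]; [30, 5]]·[a, b]ᵀ = [640, 64]ᵀ.
Δ = 300·5 − 30² = 600.
a = (640·5 − 30·64)/600 = 32/15; b = (300·64 − 30·640)/600 = 0.
At u = 12: ŵ = (32/15)·(12) + (0)·(1) = 128/5.

ŵ = 25.60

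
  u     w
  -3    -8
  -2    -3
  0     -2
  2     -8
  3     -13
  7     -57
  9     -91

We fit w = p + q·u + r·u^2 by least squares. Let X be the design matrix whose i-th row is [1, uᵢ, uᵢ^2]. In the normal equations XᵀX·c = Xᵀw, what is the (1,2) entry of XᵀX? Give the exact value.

16

Row 1 ↔ basis 1, column 2 ↔ basis u, so (XᵀX)_{1,2} = Σᵢ u = (1)·(-3) + (1)·(-2) + (1)·(0) + (1)·(2) + (1)·(3) + (1)·(7) + (1)·(9) = 16.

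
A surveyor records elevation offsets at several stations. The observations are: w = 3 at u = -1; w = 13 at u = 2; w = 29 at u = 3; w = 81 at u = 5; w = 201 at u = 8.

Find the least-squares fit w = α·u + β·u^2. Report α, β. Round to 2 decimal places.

α = 0.61, β = 3.07

Compute the Gram sums: Σu·u = 103, Σu·u^2 = 671, Σu^2·u^2 = 4819.
For Aᵀw: Σu·w = 2123, Σu^2·w = 15205.
So AᵀA·[α, β]ᵀ = Aᵀw: [[103, 671]; [671, 4819]]·[α, β]ᵀ = [2123, 15205]ᵀ.
Δ = 103·4819 − 671² = 46116.
α = (2123·4819 − 671·15205)/46116 = 11/18; β = (103·15205 − 671·2123)/46116 = 3371/1098.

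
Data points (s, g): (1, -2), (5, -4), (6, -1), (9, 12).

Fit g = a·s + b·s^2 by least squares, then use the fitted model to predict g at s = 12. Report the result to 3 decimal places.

ĝ = 34.242

Forming MᵀM = [[143, 1071]; [1071, 8483]] and Mᵀg = [80, 834]ᵀ gives MᵀM·[a, b]ᵀ = Mᵀg.
Δ = 143·8483 − 1071² = 66028.
a = (80·8483 − 1071·834)/66028 = -6311/1942; b = (143·834 − 1071·80)/66028 = 16791/33014.
At s = 12: ĝ = (-6311/1942)·(12) + (16791/33014)·(144) = 565230/16507.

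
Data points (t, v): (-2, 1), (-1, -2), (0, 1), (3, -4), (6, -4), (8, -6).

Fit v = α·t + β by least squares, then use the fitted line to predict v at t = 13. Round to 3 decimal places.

v̂ = -9.066

Setting ∂/∂α … = 0 gives: 114·α + 14·β = -84;  14·α + 6·β = -14.
Determinant 114·6 − 14² = 488.
α = ((-84)·6 − 14·(-14))/488 = -77/122; β = (114·(-14) − 14·(-84))/488 = -105/122.
At t = 13: v̂ = (-77/122)·(13) + (-105/122)·(1) = -553/61.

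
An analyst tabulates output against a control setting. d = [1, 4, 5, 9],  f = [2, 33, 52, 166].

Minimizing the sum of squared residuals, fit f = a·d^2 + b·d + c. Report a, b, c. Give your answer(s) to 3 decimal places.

With design matrix M, MᵀM = [[7443, 919, 123]; [919, 123, 19]; [123, 19, 4]] and Mᵀf = [15276, 1888, 253]ᵀ.
Inverting the 3×3 Gram matrix, [a, b, c]ᵀ = [3945/1958, 705/1958, -37/89]ᵀ.

a = 2.015, b = 0.360, c = -0.416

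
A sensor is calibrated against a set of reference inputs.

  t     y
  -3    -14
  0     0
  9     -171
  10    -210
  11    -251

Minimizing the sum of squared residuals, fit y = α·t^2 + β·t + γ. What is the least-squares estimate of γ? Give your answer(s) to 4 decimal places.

The normal equations are: 31283·α + 3033·β + 311·γ = -65348;  3033·α + 311·β + 27·γ = -6358;  311·α + 27·β + 5·γ = -646.
(Σt^2·t^2 = 31283, Σt^2·t = 3033, Σt^2 = 311, Σt·t = 311, Σt = 27, Σ1 = 5, Σt^2·y = -65348, Σt·y = -6358, Σy = -646.)
Solving the 3×3 system (Gaussian elimination) gives α = -341581/175071, β = -80750/58357, γ = -64685/175071.

γ = -0.3695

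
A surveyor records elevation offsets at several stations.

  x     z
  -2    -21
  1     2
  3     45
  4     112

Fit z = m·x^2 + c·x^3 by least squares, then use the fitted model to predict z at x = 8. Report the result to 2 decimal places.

ẑ = 969.24

Sums needed: Σx^2·x^2 = 354, Σx^2·x^3 = 1236, Σx^3·x^3 = 4890.
Moment sums: Σx^2·z = 2115, Σx^3·z = 8553.
AᵀA·[m, c]ᵀ = Aᵀz becomes [[354, 1236]; [1236, 4890]]·[m, c]ᵀ = [2115, 8553]ᵀ.
Eliminating c: 4890·(row 1) − 1236·(row 2) gives 203364·m = 4890·2115 − 1236·8553 = -229158, so m = -12731/11298.
Then c = (8553 − 1236·(-12731/11298))/4890 = 22979/11298.
At x = 8: ẑ = (-12731/11298)·(64) + (22979/11298)·(512) = 782176/807.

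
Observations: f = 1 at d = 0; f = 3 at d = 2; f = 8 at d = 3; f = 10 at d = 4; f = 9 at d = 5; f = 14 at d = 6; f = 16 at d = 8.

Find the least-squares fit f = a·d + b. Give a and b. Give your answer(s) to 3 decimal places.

a = 1.976, b = 0.810

With design matrix A, AᵀA = [[154, 28]; [28, 7]] and Aᵀf = [327, 61]ᵀ.
Determinant 154·7 − 28² = 294.
a = (327·7 − 28·61)/294 = 83/42; b = (154·61 − 28·327)/294 = 17/21.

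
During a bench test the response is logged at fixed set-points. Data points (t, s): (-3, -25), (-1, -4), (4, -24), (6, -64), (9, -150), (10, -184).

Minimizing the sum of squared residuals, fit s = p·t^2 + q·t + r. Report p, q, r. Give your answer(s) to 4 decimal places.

p = -2.0409, q = 1.9069, r = -0.4572

Normal-equation sums: Σt^2·t^2 = 18195, Σt^2·t = 1981, Σt^2 = 243, Σt·t = 243, Σt = 25, Σ1 = 6.
Moment sums: Σt^2·s = -33467, Σt·s = -3591, Σs = -451.
Inverting the 3×3 Gram matrix, [p, q, r]ᵀ = [-1357693/665256, 422853/221752, -76043/166314]ᵀ.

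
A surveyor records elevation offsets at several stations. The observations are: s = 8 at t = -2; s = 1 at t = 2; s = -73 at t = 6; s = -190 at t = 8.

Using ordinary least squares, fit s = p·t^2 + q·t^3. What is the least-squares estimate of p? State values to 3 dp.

p = 0.892

Entries of MᵀM: Σt^2·t^2 = 5424, Σt^2·t^3 = 40544, Σt^3·t^3 = 308928.
And Σt^2·s = -14752, Σt^3·s = -113104.
MᵀM·[p, q]ᵀ = Mᵀs becomes [[5424, 40544]; [40544, 308928]]·[p, q]ᵀ = [-14752, -113104]ᵀ.
Eliminating q: 308928·(row 1) − 40544·(row 2) gives 31809536·p = 308928·(-14752) − 40544·(-113104) = 28382720, so p = 55435/62128.
Then q = ((-113104) − 40544·(55435/62128))/308928 = -60043/124256.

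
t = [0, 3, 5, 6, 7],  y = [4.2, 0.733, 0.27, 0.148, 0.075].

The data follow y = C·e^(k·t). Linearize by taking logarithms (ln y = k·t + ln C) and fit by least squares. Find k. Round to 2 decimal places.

Linearized form: ln y = k·t + ln C. From the 5 transformed points,
Σt = 21.0000, Σ(t)² = 119.0000, Σln y = -4.6857, Σt·ln y = -37.0736.
Equations: 119.0000·k + 21.0000·ln C = -37.0736;  21.0000·k + 5·ln C = -4.6857.
Δ = 119.0000·5 − (21.0000)² = 154.0000; k = (-37.0736·5 − 21.0000·-4.6857)/154.0000 = -0.56473, ln C = (119.0000·-4.6857 − 21.0000·-37.0736)/154.0000 = 1.43475.

k = -0.56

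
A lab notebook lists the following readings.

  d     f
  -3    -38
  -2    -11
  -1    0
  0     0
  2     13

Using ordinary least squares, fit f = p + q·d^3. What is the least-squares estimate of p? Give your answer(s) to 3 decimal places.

Normal-equation sums: Σ1 = 5, Σd^3 = -28, Σd^3·d^3 = 858.
Moment sums: Σf = -36, Σd^3·f = 1218.
Determinant 5·858 − (-28)² = 3506.
p = ((-36)·858 − (-28)·1218)/3506 = 1608/1753; q = (5·1218 − (-28)·(-36))/3506 = 2541/1753.

p = 0.917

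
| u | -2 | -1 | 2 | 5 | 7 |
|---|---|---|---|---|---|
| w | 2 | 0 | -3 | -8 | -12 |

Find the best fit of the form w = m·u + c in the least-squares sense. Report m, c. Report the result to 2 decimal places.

Compute the Gram sums: Σu·u = 83, Σu = 11, Σ1 = 5.
Moment sums: Σu·w = -134, Σw = -21.
AᵀA·[m, c]ᵀ = Aᵀw becomes [[83, 11]; [11, 5]]·[m, c]ᵀ = [-134, -21]ᵀ.
Δ = 83·5 − 11² = 294.
m = ((-134)·5 − 11·(-21))/294 = -439/294; c = (83·(-21) − 11·(-134))/294 = -269/294.

m = -1.49, c = -0.91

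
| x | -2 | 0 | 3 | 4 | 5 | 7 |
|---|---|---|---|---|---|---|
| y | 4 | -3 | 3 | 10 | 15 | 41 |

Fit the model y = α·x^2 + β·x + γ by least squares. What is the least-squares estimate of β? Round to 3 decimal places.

With design matrix A, AᵀA = [[3379, 551, 103]; [551, 103, 17]; [103, 17, 6]] and Aᵀy = [2587, 403, 70]ᵀ.
Inverting the 3×3 Gram matrix, [α, β, γ]ᵀ = [68759/63480, -17609/12696, -1379/460]ᵀ.

β = -1.387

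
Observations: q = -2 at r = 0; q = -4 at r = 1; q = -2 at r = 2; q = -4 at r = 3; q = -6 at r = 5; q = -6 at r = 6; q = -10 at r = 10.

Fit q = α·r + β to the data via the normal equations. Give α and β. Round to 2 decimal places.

α = -0.77, β = -1.87

MᵀM·[α, β]ᵀ = Mᵀq reads: 175·α + 27·β = -186;  27·α + 7·β = -34.
Eliminating β: 7·(row 1) − 27·(row 2) gives 496·α = 7·(-186) − 27·(-34) = -384, so α = -24/31.
Then β = ((-34) − 27·(-24/31))/7 = -58/31.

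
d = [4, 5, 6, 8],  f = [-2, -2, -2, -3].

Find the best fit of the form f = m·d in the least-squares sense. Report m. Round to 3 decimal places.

From the data, Σd·d = 141.
And Σd·f = -54.
So MᵀM·[m]ᵀ = Mᵀf: [[141]]·[m]ᵀ = [-54]ᵀ.
m = (-54)/141 = -0.382979.

m = -0.383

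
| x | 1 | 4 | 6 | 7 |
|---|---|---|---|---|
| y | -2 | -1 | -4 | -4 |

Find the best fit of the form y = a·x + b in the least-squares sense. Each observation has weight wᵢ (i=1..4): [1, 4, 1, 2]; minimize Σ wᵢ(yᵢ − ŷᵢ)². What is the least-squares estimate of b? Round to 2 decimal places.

From the data, Σwᵢ·x·x = 199, Σwᵢ·x = 37, Σwᵢ·1 = 8.
For AᵀWy: Σwᵢ·x·y = -98, Σwᵢ·y = -18.
So AᵀWA·[a, b]ᵀ = AᵀWy: [[199, 37]; [37, 8]]·[a, b]ᵀ = [-98, -18]ᵀ.
Eliminating b: 8·(row 1) − 37·(row 2) gives 223·a = 8·(-98) − 37·(-18) = -118, so a = -118/223.
Then b = ((-18) − 37·(-118/223))/8 = 44/223.

b = 0.20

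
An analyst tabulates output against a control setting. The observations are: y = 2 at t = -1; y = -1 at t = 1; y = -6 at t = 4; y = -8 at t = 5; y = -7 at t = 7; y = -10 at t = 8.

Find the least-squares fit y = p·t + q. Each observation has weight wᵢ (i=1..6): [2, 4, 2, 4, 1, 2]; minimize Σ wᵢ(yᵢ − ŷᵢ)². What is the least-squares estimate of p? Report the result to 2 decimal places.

The normal system AᵀWA·[p, q]ᵀ = AᵀWy is [[315, 53]; [53, 15]]·[p, q]ᵀ = [-425, -71]ᵀ.
Determinant 315·15 − 53² = 1916.
p = ((-425)·15 − 53·(-71))/1916 = -653/479; q = (315·(-71) − 53·(-425))/1916 = 40/479.

p = -1.36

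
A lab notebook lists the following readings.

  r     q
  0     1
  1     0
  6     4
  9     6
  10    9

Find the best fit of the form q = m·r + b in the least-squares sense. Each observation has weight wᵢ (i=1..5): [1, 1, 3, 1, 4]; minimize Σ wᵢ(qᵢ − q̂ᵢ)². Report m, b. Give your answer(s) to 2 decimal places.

Compute the Gram sums: Σwᵢ·r·r = 590, Σwᵢ·r = 68, Σwᵢ·1 = 10.
And Σwᵢ·r·q = 486, Σwᵢ·q = 55.
So XᵀWX·[m, b]ᵀ = XᵀWq: [[590, 68]; [68, 10]]·[m, b]ᵀ = [486, 55]ᵀ.
Determinant 590·10 − 68² = 1276.
m = (486·10 − 68·55)/1276 = 280/319; b = (590·55 − 68·486)/1276 = -299/638.

m = 0.88, b = -0.47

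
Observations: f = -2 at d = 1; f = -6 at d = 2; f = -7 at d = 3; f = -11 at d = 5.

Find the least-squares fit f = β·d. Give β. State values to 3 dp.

The normal system AᵀA·[β]ᵀ = Aᵀf is [[39]]·[β]ᵀ = [-90]ᵀ.
Hence β = -90 / 39 ≈ -2.30769.

β = -2.308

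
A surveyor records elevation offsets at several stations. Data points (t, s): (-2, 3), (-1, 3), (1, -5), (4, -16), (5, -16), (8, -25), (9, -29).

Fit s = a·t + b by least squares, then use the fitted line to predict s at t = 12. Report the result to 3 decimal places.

With design matrix A, AᵀA = [[192, 24]; [24, 7]] and Aᵀs = [-619, -85]ᵀ.
Determinant 192·7 − 24² = 768.
a = ((-619)·7 − 24·(-85))/768 = -2293/768; b = (192·(-85) − 24·(-619))/768 = -61/32.
At t = 12: ŝ = (-2293/768)·(12) + (-61/32)·(1) = -2415/64.

ŝ = -37.734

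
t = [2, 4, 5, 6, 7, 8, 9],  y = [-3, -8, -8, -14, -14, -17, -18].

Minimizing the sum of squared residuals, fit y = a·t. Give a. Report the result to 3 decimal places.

a = -2.029

The normal system AᵀA·[a]ᵀ = Aᵀy is [[275]]·[a]ᵀ = [-558]ᵀ.
a = (-558)/275 = -2.02909.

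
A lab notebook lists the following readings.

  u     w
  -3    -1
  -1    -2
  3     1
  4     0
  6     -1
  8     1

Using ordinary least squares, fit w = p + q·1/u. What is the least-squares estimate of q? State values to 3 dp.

MᵀM·[p, q]ᵀ = Mᵀw reads: 6·p + (-11/24)·q = -2;  (-11/24)·p + (85/64)·q = 21/8.
(Σ1 = 6, Σ1/u = -11/24, Σ1/u·1/u = 85/64, Σw = -2, Σ1/u·w = 21/8.)
Determinant 6·(85/64) − (-11/24)² = 4469/576.
p = ((-2)·(85/64) − (-11/24)·(21/8))/(4469/576) = -837/4469; q = (6·(21/8) − (-11/24)·(-2))/(4469/576) = 8544/4469.

q = 1.912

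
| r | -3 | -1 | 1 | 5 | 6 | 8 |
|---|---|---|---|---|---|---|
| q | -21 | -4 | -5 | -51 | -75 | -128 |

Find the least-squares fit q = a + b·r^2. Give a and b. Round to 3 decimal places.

a = -2.804, b = -1.965

Compute the Gram sums: Σ1 = 6, Σr^2 = 136, Σr^2·r^2 = 6100.
Moment sums: Σq = -284, Σr^2·q = -12365.
Normal equations: [[6, 136]; [136, 6100]]·[a, b]ᵀ = [-284, -12365]ᵀ.
Δ = 6·6100 − 136² = 18104.
a = ((-284)·6100 − 136·(-12365))/18104 = -6345/2263; b = (6·(-12365) − 136·(-284))/18104 = -17783/9052.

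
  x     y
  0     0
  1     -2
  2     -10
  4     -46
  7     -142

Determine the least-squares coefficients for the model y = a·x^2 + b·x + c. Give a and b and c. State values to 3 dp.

Sums needed: Σx^2·x^2 = 2674, Σx^2·x = 416, Σx^2 = 70, Σx·x = 70, Σx = 14, Σ1 = 5.
Right-hand side: Σx^2·y = -7736, Σx·y = -1200, Σy = -200.
So MᵀM·[a, b, c]ᵀ = Mᵀy: [[2674, 416, 70]; [416, 70, 14]; [70, 14, 5]]·[a, b, c]ᵀ = [-7736, -1200, -200]ᵀ.
Inverting the 3×3 Gram matrix, [a, b, c]ᵀ = [-116/39, 200/429, 48/143]ᵀ.

a = -2.974, b = 0.466, c = 0.336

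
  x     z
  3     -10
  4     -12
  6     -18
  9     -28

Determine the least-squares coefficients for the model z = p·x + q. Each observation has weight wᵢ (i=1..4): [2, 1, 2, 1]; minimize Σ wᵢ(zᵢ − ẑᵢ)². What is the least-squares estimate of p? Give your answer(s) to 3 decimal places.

The normal equations are: 187·p + 31·q = -576;  31·p + 6·q = -96.
(Σwᵢ·x·x = 187, Σwᵢ·x = 31, Σwᵢ·1 = 6, Σwᵢ·x·z = -576, Σwᵢ·z = -96.)
det = 187·6 − 31² = 161.
p = ((-576)·6 − 31·(-96))/161 = -480/161; q = (187·(-96) − 31·(-576))/161 = -96/161.

p = -2.981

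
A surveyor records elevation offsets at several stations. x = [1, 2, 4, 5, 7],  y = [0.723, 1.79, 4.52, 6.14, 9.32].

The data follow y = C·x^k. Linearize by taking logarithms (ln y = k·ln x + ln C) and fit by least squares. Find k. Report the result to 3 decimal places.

Let Y = ln y. Fitting Y = k·ln x + ln C by least squares:
AᵀA = [[8.7791, 5.6348]; [5.6348, 5]], rhs = [9.7592, 5.8134]ᵀ  (here Σln x = 5.6348, Σ(ln x)² = 8.7791, Σln y = 5.8134, Σln x·ln y = 9.7592).
Δ = 8.7791·5 − (5.6348)² = 12.1448; k = (9.7592·5 − 5.6348·5.8134)/12.1448 = 1.32066, ln C = (8.7791·5.8134 − 5.6348·9.7592)/12.1448 = -0.32565.

k = 1.321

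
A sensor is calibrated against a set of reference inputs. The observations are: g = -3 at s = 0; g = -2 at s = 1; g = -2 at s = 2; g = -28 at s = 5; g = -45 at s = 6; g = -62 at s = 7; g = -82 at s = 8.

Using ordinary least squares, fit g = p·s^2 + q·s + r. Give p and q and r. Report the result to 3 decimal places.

Setting ∂/∂p … = 0 gives: 8435·p + 1205·q + 179·r = -10616;  1205·p + 179·q + 29·r = -1506;  179·p + 29·q + 7·r = -224.
Solving the 3×3 system (Gaussian elimination) gives p = -2479/1536, q = 4435/1536, r = -689/256.

p = -1.614, q = 2.887, r = -2.691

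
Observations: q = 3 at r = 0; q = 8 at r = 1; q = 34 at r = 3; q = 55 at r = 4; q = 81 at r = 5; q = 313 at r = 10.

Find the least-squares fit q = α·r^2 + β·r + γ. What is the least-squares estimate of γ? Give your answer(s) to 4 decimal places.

γ = 3.7892

Setting ∂/∂α … = 0 gives: 10963·α + 1217·β + 151·γ = 34519;  1217·α + 151·β + 23·γ = 3865;  151·α + 23·β + 6·γ = 494.
(Σr^2·r^2 = 10963, Σr^2·r = 1217, Σr^2 = 151, Σr·r = 151, Σr = 23, Σ1 = 6, Σr^2·q = 34519, Σr·q = 3865, Σq = 494.)
Solving the 3×3 system (Gaussian elimination) gives α = 389219/128424, β = 76073/128424, γ = 81103/21404.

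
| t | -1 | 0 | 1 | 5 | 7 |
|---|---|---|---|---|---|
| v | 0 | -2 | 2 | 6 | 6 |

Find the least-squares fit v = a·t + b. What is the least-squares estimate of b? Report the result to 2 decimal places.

b = 0.10

The normal system XᵀX·[a, b]ᵀ = Xᵀv is [[76, 12]; [12, 5]]·[a, b]ᵀ = [74, 12]ᵀ.
Eliminating b: 5·(row 1) − 12·(row 2) gives 236·a = 5·74 − 12·12 = 226, so a = 113/118.
Then b = (12 − 12·(113/118))/5 = 6/59.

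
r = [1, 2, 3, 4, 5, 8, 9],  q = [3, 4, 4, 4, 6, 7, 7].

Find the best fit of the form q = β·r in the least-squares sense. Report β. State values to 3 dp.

β = 0.940

The normal system XᵀX·[β]ᵀ = Xᵀq is [[200]]·[β]ᵀ = [188]ᵀ.
β = 188/200 = 0.94.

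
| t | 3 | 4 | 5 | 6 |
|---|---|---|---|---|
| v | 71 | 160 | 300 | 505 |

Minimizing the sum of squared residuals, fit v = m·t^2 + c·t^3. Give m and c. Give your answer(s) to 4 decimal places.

Entries of AᵀA: Σt^2·t^2 = 2258, Σt^2·t^3 = 12168, Σt^3·t^3 = 67106.
And Σt^2·v = 28879, Σt^3·v = 158737.
AᵀA·[m, c]ᵀ = Aᵀv becomes [[2258, 12168]; [12168, 67106]]·[m, c]ᵀ = [28879, 158737]ᵀ.
Determinant 2258·67106 − 12168² = 3465124.
m = (28879·67106 − 12168·158737)/3465124 = 247783/133274; c = (2258·158737 − 12168·28879)/3465124 = 3514237/1732562.

m = 1.8592, c = 2.0283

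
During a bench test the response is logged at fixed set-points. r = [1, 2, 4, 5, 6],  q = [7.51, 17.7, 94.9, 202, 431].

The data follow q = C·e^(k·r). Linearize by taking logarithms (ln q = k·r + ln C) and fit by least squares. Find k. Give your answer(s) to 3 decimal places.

k = 0.812

Let Y = ln q. Fitting Y = k·r + ln C by least squares:
Over the data: Σr = 18.0000, Σ(r)² = 82.0000, Σln q = 20.8170, Σr·ln q = 88.9126.
Normal system: [[82.0000, 18.0000]; [18.0000, 5]]·[k, ln C]ᵀ = [88.9126, 20.8170]ᵀ.
Solving (det = 86.0000): k = 0.81229, ln C = 1.23914.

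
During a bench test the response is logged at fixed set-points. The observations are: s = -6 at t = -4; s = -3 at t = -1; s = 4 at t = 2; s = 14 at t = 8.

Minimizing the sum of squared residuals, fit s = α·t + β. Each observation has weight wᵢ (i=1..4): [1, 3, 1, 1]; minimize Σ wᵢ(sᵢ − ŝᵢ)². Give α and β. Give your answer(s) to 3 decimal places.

Entries of MᵀWM: Σwᵢ·t·t = 87, Σwᵢ·t = 3, Σwᵢ·1 = 6.
Moment sums: Σwᵢ·t·s = 153, Σwᵢ·s = 3.
MᵀWM·[α, β]ᵀ = MᵀWs becomes [[87, 3]; [3, 6]]·[α, β]ᵀ = [153, 3]ᵀ.
Δ = 87·6 − 3² = 513.
α = (153·6 − 3·3)/513 = 101/57; β = (87·3 − 3·153)/513 = -22/57.

α = 1.772, β = -0.386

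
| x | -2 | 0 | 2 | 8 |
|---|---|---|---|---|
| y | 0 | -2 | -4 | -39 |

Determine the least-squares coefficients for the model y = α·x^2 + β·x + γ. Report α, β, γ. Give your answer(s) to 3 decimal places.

α = -0.461, β = -1.080, γ = -0.798

Setting ∂/∂α … = 0 gives: 4128·α + 512·β + 72·γ = -2512;  512·α + 72·β + 8·γ = -320;  72·α + 8·β + 4·γ = -45.
(Σx^2·x^2 = 4128, Σx^2·x = 512, Σx^2 = 72, Σx·x = 72, Σx = 8, Σ1 = 4, Σx^2·y = -2512, Σx·y = -320, Σy = -45.)
Inverting the 3×3 Gram matrix, [α, β, γ]ᵀ = [-667/1448, -391/362, -289/362]ᵀ.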